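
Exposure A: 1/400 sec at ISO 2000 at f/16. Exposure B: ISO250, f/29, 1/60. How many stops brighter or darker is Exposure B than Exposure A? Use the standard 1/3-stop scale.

2 stops darker

Aperture: f/16 → f/18 → f/20 → f/22 → f/25 → f/29 — 1 2/3 stops narrower (darker).
Shutter speed: 1/400 → 1/320 → 1/250 → 1/200 → 1/160 → 1/125 → 1/100 → 1/80 → 1/60 — 2 2/3 stops slower (brighter).
ISO: 2000 → 1600 → 1250 → 1000 → 800 → 640 → 500 → 400 → 320 → 250 — 3 stops lower (darker).
Net: −1 2/3 +2 2/3 −3 = −2 stops.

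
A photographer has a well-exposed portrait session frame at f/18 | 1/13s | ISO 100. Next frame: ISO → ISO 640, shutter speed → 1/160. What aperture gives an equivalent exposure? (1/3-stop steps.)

ISO: 100 → 125 → 160 → 200 → 250 → 320 → 400 → 500 → 640 — 2 2/3 stops raised (brighter).
Shutter speed: 1/13 → 1/15 → 1/20 → 1/25 → 1/30 → 1/40 → 1/50 → 1/60 → 1/80 → 1/100 → 1/125 → 1/160 — 3 2/3 stops shorter (darker).
Net change so far: 1 stop darker. Offset with the aperture: f/18 → f/16 → f/14 → f/13.

f/13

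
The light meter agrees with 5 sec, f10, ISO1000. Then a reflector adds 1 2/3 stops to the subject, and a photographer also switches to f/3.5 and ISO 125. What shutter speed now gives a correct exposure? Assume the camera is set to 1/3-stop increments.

1.6 s

Scene light: 1 2/3 stops brighter.
Aperture: f/10 → f/9 → f/8 → f/7.1 → f/6.3 → f/5.6 → f/5 → f/4.5 → f/4 → f/3.5 — 3 stops opened up (brighter).
ISO: 1000 → 800 → 640 → 500 → 400 → 320 → 250 → 200 → 160 → 125 — 3 stops lower (darker).
Net so far: 1 2/3 stops brighter. Shutter speed: 5 → 4 → 3.2 → 2.5 → 2 → 1.6.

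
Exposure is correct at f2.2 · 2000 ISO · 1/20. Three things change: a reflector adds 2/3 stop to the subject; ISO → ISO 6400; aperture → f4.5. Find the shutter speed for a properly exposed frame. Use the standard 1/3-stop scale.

1/25s

Scene light: 2/3 stop brighter.
ISO: 2000 → 2500 → 3200 → 4000 → 5000 → 6400 — 1 2/3 stops raised (brighter).
Aperture: f/2.2 → f/2.5 → f/2.8 → f/3.2 → f/3.5 → f/4 → f/4.5 — 2 stops stopped down (darker).
Net so far: 1/3 stop brighter. Shutter speed: 1/20 → 1/25.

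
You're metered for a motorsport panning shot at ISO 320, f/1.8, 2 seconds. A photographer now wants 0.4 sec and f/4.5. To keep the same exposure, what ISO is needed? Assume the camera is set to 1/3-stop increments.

ISO 10000

Shutter speed: 2 → 1.6 → 1.3 → 1 → 0.8 → 0.6 → 0.5 → 0.4 — 2 1/3 stops shorter (darker).
Aperture: f/1.8 → f/2 → f/2.2 → f/2.5 → f/2.8 → f/3.2 → f/3.5 → f/4 → f/4.5 — 2 2/3 stops narrower (darker).
Net change so far: 5 stops darker. Offset with the ISO: 320 → 400 → 500 → 640 → 800 → 1000 → 1250 → 1600 → 2000 → 2500 → 3200 → 4000 → 5000 → 6400 → 8000 → 10000.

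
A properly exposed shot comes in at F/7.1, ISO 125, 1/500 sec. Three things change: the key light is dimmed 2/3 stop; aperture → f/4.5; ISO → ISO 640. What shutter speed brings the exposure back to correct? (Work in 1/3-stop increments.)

1/4000s

Scene light: 2/3 stop darker.
Aperture: f/7.1 → f/6.3 → f/5.6 → f/5 → f/4.5 — 1 1/3 stops wider (brighter).
ISO: 125 → 160 → 200 → 250 → 320 → 400 → 500 → 640 — 2 1/3 stops raised (brighter).
Net so far: 3 stops brighter. Shutter speed: 1/500 → 1/640 → 1/800 → 1/1000 → 1/1250 → 1/1600 → 1/2000 → 1/2500 → 1/3200 → 1/4000.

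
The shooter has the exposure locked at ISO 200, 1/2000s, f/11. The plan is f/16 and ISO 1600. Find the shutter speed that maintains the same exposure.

Aperture: f/11 → f/16 — 1 stop smaller aperture (darker).
ISO: 200 → 400 → 800 → 1600 — 3 stops raised (brighter).
Net change so far: 2 stops brighter. Offset with the shutter speed: 1/2000 → 1/4000 → 1/8000.

1/8000s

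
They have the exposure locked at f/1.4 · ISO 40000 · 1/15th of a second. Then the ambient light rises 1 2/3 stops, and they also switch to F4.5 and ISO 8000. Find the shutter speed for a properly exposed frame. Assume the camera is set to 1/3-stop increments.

Scene light: 1 2/3 stops brighter.
Aperture: f/1.4 → f/1.6 → f/1.8 → f/2 → f/2.2 → f/2.5 → f/2.8 → f/3.2 → f/3.5 → f/4 → f/4.5 — 3 1/3 stops narrower (darker).
ISO: 40000 → 32000 → 25600 → 20000 → 16000 → 12800 → 10000 → 8000 — 2 1/3 stops lower (darker).
Net so far: 4 stops darker. Shutter speed: 1/15 → 1/13 → 1/10 → 1/8 → 1/6 → 1/5 → 1/4 → 0.3 → 0.4 → 0.5 → 0.6 → 0.8 → 1.

1 s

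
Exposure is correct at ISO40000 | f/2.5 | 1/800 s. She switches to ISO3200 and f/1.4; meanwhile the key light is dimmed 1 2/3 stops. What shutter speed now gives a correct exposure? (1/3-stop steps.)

Scene light: 1 2/3 stops darker.
ISO: 40000 → 32000 → 25600 → 20000 → 16000 → 12800 → 10000 → 8000 → 6400 → 5000 → 4000 → 3200 — 3 2/3 stops dropped (darker).
Aperture: f/2.5 → f/2.2 → f/2 → f/1.8 → f/1.6 → f/1.4 — 1 2/3 stops opened up (brighter).
Net so far: 3 2/3 stops darker. Shutter speed: 1/800 → 1/640 → 1/500 → 1/400 → 1/320 → 1/250 → 1/200 → 1/160 → 1/125 → 1/100 → 1/80 → 1/60.

1/60s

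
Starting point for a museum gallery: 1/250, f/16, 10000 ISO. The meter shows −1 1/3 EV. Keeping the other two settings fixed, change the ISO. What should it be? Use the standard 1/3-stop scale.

Underexposed by 1 1/3 stops → need 1 1/3 stops brighter.
ISO: 10000 → 12800 → 16000 → 20000 → 25600.

ISO 25600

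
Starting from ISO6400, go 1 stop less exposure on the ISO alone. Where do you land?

ISO: 6400 → 3200 — 1 stop dropped (darker).

ISO 3200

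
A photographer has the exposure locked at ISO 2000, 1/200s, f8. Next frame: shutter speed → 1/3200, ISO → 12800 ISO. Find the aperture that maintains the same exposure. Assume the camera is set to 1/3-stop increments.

f/5

Shutter speed: 1/200 → 1/250 → 1/320 → 1/400 → 1/500 → 1/640 → 1/800 → 1/1000 → 1/1250 → 1/1600 → 1/2000 → 1/2500 → 1/3200 — 4 stops shorter (darker).
ISO: 2000 → 2500 → 3200 → 4000 → 5000 → 6400 → 8000 → 10000 → 12800 — 2 2/3 stops higher (brighter).
Net change so far: 1 1/3 stops darker. Offset with the aperture: f/8 → f/7.1 → f/6.3 → f/5.6 → f/5.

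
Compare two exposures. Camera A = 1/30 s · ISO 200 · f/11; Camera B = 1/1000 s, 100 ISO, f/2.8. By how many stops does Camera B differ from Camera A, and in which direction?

2 stops darker

Aperture: f/11 → f/8 → f/5.6 → f/4 → f/2.8 — 4 stops wider (brighter).
Shutter speed: 1/30 → 1/60 → 1/125 → 1/250 → 1/500 → 1/1000 — 5 stops shorter (darker).
ISO: 200 → 100 — 1 stop dropped (darker).
Net: +4 −5 −1 = −2 stops.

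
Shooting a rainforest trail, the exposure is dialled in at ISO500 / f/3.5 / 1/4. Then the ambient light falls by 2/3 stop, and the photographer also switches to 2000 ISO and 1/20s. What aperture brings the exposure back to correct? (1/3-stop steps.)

f/2.5

Scene light: 2/3 stop darker.
ISO: 500 → 640 → 800 → 1000 → 1250 → 1600 → 2000 — 2 stops higher (brighter).
Shutter speed: 1/4 → 1/5 → 1/6 → 1/8 → 1/10 → 1/13 → 1/15 → 1/20 — 2 1/3 stops faster (darker).
Net so far: 1 stop darker. Aperture: f/3.5 → f/3.2 → f/2.8 → f/2.5.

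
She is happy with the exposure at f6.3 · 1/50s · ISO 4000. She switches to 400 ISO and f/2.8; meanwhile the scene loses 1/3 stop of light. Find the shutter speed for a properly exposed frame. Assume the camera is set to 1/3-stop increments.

1/20s

Scene light: 1/3 stop darker.
ISO: 4000 → 3200 → 2500 → 2000 → 1600 → 1250 → 1000 → 800 → 640 → 500 → 400 — 3 1/3 stops dropped (darker).
Aperture: f/6.3 → f/5.6 → f/5 → f/4.5 → f/4 → f/3.5 → f/3.2 → f/2.8 — 2 1/3 stops wider (brighter).
Net so far: 1 1/3 stops darker. Shutter speed: 1/50 → 1/40 → 1/30 → 1/25 → 1/20.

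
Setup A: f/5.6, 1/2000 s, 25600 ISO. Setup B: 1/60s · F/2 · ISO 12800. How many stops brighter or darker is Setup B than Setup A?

Aperture: f/5.6 → f/4 → f/2.8 → f/2 — 3 stops opened up (brighter).
Shutter speed: 1/2000 → 1/1000 → 1/500 → 1/250 → 1/125 → 1/60 — 5 stops longer (brighter).
ISO: 25600 → 12800 — 1 stop lower (darker).
Net: +3 +5 −1 = +7 stops.

7 stops brighter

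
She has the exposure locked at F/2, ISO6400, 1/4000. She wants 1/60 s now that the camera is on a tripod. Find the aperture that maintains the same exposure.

Shutter speed: 1/4000 → 1/2000 → 1/1000 → 1/500 → 1/250 → 1/125 → 1/60 — 6 stops slower (brighter).
Need 6 stops darker from the aperture: f/2 → f/2.8 → f/4 → f/5.6 → f/8 → f/11 → f/16.

f/16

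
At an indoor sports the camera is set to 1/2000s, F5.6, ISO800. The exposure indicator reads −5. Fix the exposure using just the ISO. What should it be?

Underexposed by 5 stops → need 5 stops brighter.
ISO: 800 → 1600 → 3200 → 6400 → 12800 → 25600.

ISO 25600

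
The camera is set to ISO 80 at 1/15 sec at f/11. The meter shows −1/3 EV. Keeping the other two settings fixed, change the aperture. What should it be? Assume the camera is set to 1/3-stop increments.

Underexposed by 1/3 stop → need 1/3 stop brighter.
Aperture: f/11 → f/10.

f/10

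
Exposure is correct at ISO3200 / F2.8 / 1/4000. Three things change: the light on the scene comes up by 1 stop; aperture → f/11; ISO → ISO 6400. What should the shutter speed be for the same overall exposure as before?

1/1000s

Scene light: 1 stop brighter.
Aperture: f/2.8 → f/4 → f/5.6 → f/8 → f/11 — 4 stops narrower (darker).
ISO: 3200 → 6400 — 1 stop raised (brighter).
Net so far: 2 stops darker. Shutter speed: 1/4000 → 1/2000 → 1/1000.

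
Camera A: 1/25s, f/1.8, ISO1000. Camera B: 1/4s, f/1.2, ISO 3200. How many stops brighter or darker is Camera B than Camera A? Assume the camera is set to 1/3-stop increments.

5 1/3 stops brighter

Aperture: f/1.8 → f/1.6 → f/1.4 → f/1.2 — 1 stop larger aperture (brighter).
Shutter speed: 1/25 → 1/20 → 1/15 → 1/13 → 1/10 → 1/8 → 1/6 → 1/5 → 1/4 — 2 2/3 stops longer (brighter).
ISO: 1000 → 1250 → 1600 → 2000 → 2500 → 3200 — 1 2/3 stops raised (brighter).
Net: +1 +2 2/3 +1 2/3 = +5 1/3 stops.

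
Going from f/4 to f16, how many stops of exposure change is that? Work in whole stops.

4 stops

f/4 → f/5.6 → f/8 → f/11 → f/16 — count the steps: 4 stops.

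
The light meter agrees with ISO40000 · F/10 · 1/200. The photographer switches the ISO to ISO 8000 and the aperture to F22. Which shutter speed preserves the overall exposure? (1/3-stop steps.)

ISO: 40000 → 32000 → 25600 → 20000 → 16000 → 12800 → 10000 → 8000 — 2 1/3 stops lower (darker).
Aperture: f/10 → f/11 → f/13 → f/14 → f/16 → f/18 → f/20 → f/22 — 2 1/3 stops narrower (darker).
Net change so far: 4 2/3 stops darker. Offset with the shutter speed: 1/200 → 1/160 → 1/125 → 1/100 → 1/80 → 1/60 → 1/50 → 1/40 → 1/30 → 1/25 → 1/20 → 1/15 → 1/13 → 1/10 → 1/8.

1/8s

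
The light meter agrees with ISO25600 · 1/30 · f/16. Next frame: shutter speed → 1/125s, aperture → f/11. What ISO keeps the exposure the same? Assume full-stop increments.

ISO 51200

Shutter speed: 1/30 → 1/60 → 1/125 — 2 stops faster (darker).
Aperture: f/16 → f/11 — 1 stop larger aperture (brighter).
Net change so far: 1 stop darker. Offset with the ISO: 25600 → 51200.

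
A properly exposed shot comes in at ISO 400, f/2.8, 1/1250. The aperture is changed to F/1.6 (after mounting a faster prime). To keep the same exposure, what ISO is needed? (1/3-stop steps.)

ISO 125

Aperture: f/2.8 → f/2.5 → f/2.2 → f/2 → f/1.8 → f/1.6 — 1 2/3 stops wider (brighter).
Need 1 2/3 stops darker from the ISO: 400 → 320 → 250 → 200 → 160 → 125.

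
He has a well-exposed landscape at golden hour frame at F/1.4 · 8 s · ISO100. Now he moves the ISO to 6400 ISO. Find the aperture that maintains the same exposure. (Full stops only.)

f/11

ISO: 100 → 200 → 400 → 800 → 1600 → 3200 → 6400 — 6 stops higher (brighter).
Need 6 stops darker from the aperture: f/1.4 → f/2 → f/2.8 → f/4 → f/5.6 → f/8 → f/11.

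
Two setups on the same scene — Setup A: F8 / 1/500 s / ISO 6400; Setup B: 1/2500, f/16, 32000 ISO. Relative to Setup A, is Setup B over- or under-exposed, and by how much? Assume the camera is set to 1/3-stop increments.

2 stops darker

Aperture: f/8 → f/9 → f/10 → f/11 → f/13 → f/14 → f/16 — 2 stops narrower (darker).
Shutter speed: 1/500 → 1/640 → 1/800 → 1/1000 → 1/1250 → 1/1600 → 1/2000 → 1/2500 — 2 1/3 stops faster (darker).
ISO: 6400 → 8000 → 10000 → 12800 → 16000 → 20000 → 25600 → 32000 — 2 1/3 stops higher (brighter).
Net: −2 −2 1/3 +2 1/3 = −2 stops.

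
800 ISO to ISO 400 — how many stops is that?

1 stop

800 → 400 — count the steps: 1 stop.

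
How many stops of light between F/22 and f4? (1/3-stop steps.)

f/22 → f/20 → f/18 → f/16 → f/14 → f/13 → f/11 → f/10 → f/9 → f/8 → f/7.1 → f/6.3 → f/5.6 → f/5 → f/4.5 → f/4 — count the steps: 15 third-stops = 5 stops.

5 stops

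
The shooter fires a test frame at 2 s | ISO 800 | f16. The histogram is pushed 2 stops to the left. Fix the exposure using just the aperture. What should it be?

Underexposed by 2 stops → need 2 stops brighter.
Aperture: f/16 → f/11 → f/8.

f/8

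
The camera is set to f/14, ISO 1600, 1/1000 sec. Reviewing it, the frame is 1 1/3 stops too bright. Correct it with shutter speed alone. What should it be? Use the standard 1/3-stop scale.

Overexposed by 1 1/3 stops → need 1 1/3 stops darker.
Shutter speed: 1/1000 → 1/1250 → 1/1600 → 1/2000 → 1/2500.

1/2500s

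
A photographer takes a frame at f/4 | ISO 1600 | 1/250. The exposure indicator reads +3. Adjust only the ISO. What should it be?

ISO 200

Overexposed by 3 stops → need 3 stops darker.
ISO: 1600 → 800 → 400 → 200.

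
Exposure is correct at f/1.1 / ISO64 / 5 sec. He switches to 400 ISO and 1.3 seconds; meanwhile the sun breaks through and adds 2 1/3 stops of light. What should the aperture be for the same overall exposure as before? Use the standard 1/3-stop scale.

f/3.2

Scene light: 2 1/3 stops brighter.
ISO: 64 → 80 → 100 → 125 → 160 → 200 → 250 → 320 → 400 — 2 2/3 stops raised (brighter).
Shutter speed: 5 → 4 → 3.2 → 2.5 → 2 → 1.6 → 1.3 — 2 stops shorter (darker).
Net so far: 3 stops brighter. Aperture: f/1.1 → f/1.2 → f/1.4 → f/1.6 → f/1.8 → f/2 → f/2.2 → f/2.5 → f/2.8 → f/3.2.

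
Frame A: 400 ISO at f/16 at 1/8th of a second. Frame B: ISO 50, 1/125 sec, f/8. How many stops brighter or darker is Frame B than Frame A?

5 stops darker

Aperture: f/16 → f/11 → f/8 — 2 stops wider (brighter).
Shutter speed: 1/8 → 1/15 → 1/30 → 1/60 → 1/125 — 4 stops shorter (darker).
ISO: 400 → 200 → 100 → 50 — 3 stops dropped (darker).
Net: +2 −4 −3 = −5 stops.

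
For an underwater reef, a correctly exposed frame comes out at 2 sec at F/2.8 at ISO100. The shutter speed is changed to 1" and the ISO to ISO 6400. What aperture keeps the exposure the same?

Shutter speed: 2 → 1 — 1 stop shorter (darker).
ISO: 100 → 200 → 400 → 800 → 1600 → 3200 → 6400 — 6 stops higher (brighter).
Net change so far: 5 stops brighter. Offset with the aperture: f/2.8 → f/4 → f/5.6 → f/8 → f/11 → f/16.

f/16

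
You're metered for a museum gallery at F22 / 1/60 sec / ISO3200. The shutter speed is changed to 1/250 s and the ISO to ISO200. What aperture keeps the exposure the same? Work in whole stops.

Shutter speed: 1/60 → 1/125 → 1/250 — 2 stops faster (darker).
ISO: 3200 → 1600 → 800 → 400 → 200 — 4 stops lower (darker).
Net change so far: 6 stops darker. Offset with the aperture: f/22 → f/16 → f/11 → f/8 → f/5.6 → f/4 → f/2.8.

f/2.8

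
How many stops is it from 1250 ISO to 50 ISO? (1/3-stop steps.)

4 2/3 stops

1250 → 1000 → 800 → 640 → 500 → 400 → 320 → 250 → 200 → 160 → 125 → 100 → 80 → 64 → 50 — count the steps: 14 third-stops = 4 2/3 stops.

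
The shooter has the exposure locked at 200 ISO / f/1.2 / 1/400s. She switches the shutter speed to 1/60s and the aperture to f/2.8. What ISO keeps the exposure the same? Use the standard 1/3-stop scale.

ISO 160

Shutter speed: 1/400 → 1/320 → 1/250 → 1/200 → 1/160 → 1/125 → 1/100 → 1/80 → 1/60 — 2 2/3 stops longer (brighter).
Aperture: f/1.2 → f/1.4 → f/1.6 → f/1.8 → f/2 → f/2.2 → f/2.5 → f/2.8 — 2 1/3 stops stopped down (darker).
Net change so far: 1/3 stop brighter. Offset with the ISO: 200 → 160.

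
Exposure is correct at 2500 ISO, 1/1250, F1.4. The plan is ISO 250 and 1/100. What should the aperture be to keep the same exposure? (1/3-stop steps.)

ISO: 2500 → 2000 → 1600 → 1250 → 1000 → 800 → 640 → 500 → 400 → 320 → 250 — 3 1/3 stops dropped (darker).
Shutter speed: 1/1250 → 1/1000 → 1/800 → 1/640 → 1/500 → 1/400 → 1/320 → 1/250 → 1/200 → 1/160 → 1/125 → 1/100 — 3 2/3 stops longer (brighter).
Net change so far: 1/3 stop brighter. Offset with the aperture: f/1.4 → f/1.6.

f/1.6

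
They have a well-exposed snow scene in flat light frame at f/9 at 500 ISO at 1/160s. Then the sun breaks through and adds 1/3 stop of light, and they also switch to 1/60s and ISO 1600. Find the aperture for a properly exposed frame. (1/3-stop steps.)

f/29

Scene light: 1/3 stop brighter.
Shutter speed: 1/160 → 1/125 → 1/100 → 1/80 → 1/60 — 1 1/3 stops slower (brighter).
ISO: 500 → 640 → 800 → 1000 → 1250 → 1600 — 1 2/3 stops higher (brighter).
Net so far: 3 1/3 stops brighter. Aperture: f/9 → f/10 → f/11 → f/13 → f/14 → f/16 → f/18 → f/20 → f/22 → f/25 → f/29.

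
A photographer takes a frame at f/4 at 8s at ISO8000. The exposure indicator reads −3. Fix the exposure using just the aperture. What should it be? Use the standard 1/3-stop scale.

Underexposed by 3 stops → need 3 stops brighter.
Aperture: f/4 → f/3.5 → f/3.2 → f/2.8 → f/2.5 → f/2.2 → f/2 → f/1.8 → f/1.6 → f/1.4.

f/1.4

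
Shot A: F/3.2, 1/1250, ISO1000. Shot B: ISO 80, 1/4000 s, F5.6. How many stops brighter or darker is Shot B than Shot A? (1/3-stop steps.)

7 stops darker

Aperture: f/3.2 → f/3.5 → f/4 → f/4.5 → f/5 → f/5.6 — 1 2/3 stops narrower (darker).
Shutter speed: 1/1250 → 1/1600 → 1/2000 → 1/2500 → 1/3200 → 1/4000 — 1 2/3 stops faster (darker).
ISO: 1000 → 800 → 640 → 500 → 400 → 320 → 250 → 200 → 160 → 125 → 100 → 80 — 3 2/3 stops lower (darker).
Net: −1 2/3 −1 2/3 −3 2/3 = −7 stops.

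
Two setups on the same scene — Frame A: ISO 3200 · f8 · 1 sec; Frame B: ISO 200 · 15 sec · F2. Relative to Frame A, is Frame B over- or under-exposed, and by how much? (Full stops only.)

4 stops brighter

Aperture: f/8 → f/5.6 → f/4 → f/2.8 → f/2 — 4 stops wider (brighter).
Shutter speed: 1 → 2 → 4 → 8 → 15 — 4 stops slower (brighter).
ISO: 3200 → 1600 → 800 → 400 → 200 — 4 stops dropped (darker).
Net: +4 +4 −4 = +4 stops.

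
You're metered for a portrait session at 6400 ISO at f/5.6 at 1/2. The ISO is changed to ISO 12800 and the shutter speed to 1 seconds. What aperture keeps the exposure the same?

f/11

ISO: 6400 → 12800 — 1 stop higher (brighter).
Shutter speed: 1/2 → 1 — 1 stop longer (brighter).
Net change so far: 2 stops brighter. Offset with the aperture: f/5.6 → f/8 → f/11.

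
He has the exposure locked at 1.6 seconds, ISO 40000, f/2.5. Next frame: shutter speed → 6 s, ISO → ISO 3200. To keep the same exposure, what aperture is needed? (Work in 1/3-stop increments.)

f/1.4

Shutter speed: 1.6 → 2 → 2.5 → 3.2 → 4 → 5 → 6 — 2 stops slower (brighter).
ISO: 40000 → 32000 → 25600 → 20000 → 16000 → 12800 → 10000 → 8000 → 6400 → 5000 → 4000 → 3200 — 3 2/3 stops lower (darker).
Net change so far: 1 2/3 stops darker. Offset with the aperture: f/2.5 → f/2.2 → f/2 → f/1.8 → f/1.6 → f/1.4.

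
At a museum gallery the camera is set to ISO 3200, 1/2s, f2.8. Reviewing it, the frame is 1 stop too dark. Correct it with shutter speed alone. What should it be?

Underexposed by 1 stop → need 1 stop brighter.
Shutter speed: 1/2 → 1.

1 s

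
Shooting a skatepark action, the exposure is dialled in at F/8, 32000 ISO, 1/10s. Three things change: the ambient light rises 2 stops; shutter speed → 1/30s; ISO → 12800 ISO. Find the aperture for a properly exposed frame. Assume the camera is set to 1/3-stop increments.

Scene light: 2 stops brighter.
Shutter speed: 1/10 → 1/13 → 1/15 → 1/20 → 1/25 → 1/30 — 1 2/3 stops shorter (darker).
ISO: 32000 → 25600 → 20000 → 16000 → 12800 — 1 1/3 stops lower (darker).
Net so far: 1 stop darker. Aperture: f/8 → f/7.1 → f/6.3 → f/5.6.

f/5.6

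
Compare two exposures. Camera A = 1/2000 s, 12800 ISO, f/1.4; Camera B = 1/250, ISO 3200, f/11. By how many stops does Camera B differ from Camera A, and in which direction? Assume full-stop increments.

5 stops darker

Aperture: f/1.4 → f/2 → f/2.8 → f/4 → f/5.6 → f/8 → f/11 — 6 stops narrower (darker).
Shutter speed: 1/2000 → 1/1000 → 1/500 → 1/250 — 3 stops longer (brighter).
ISO: 12800 → 6400 → 3200 — 2 stops dropped (darker).
Net: −6 +3 −2 = −5 stops.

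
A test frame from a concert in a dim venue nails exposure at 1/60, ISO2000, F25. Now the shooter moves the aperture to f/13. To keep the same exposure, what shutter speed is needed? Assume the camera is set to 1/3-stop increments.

1/250s

Aperture: f/25 → f/22 → f/20 → f/18 → f/16 → f/14 → f/13 — 2 stops opened up (brighter).
Need 2 stops darker from the shutter speed: 1/60 → 1/80 → 1/100 → 1/125 → 1/160 → 1/200 → 1/250.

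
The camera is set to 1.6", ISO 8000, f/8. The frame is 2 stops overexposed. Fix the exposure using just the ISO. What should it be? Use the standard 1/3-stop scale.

Overexposed by 2 stops → need 2 stops darker.
ISO: 8000 → 6400 → 5000 → 4000 → 3200 → 2500 → 2000.

ISO 2000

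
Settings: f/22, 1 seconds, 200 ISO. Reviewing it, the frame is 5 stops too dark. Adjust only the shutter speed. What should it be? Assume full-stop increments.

30 s

Underexposed by 5 stops → need 5 stops brighter.
Shutter speed: 1 → 2 → 4 → 8 → 15 → 30.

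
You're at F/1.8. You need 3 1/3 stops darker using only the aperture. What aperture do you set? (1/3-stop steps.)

Aperture: f/1.8 → f/2 → f/2.2 → f/2.5 → f/2.8 → f/3.2 → f/3.5 → f/4 → f/4.5 → f/5 → f/5.6 — 3 1/3 stops smaller aperture (darker).

f/5.6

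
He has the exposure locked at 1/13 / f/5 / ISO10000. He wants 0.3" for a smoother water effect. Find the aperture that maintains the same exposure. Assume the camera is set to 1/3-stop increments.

f/10

Shutter speed: 1/13 → 1/10 → 1/8 → 1/6 → 1/5 → 1/4 → 0.3 — 2 stops longer (brighter).
Need 2 stops darker from the aperture: f/5 → f/5.6 → f/6.3 → f/7.1 → f/8 → f/9 → f/10.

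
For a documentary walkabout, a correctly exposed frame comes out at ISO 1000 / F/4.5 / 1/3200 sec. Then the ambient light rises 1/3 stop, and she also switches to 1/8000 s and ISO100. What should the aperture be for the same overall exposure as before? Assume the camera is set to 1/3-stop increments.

Scene light: 1/3 stop brighter.
Shutter speed: 1/3200 → 1/4000 → 1/5000 → 1/6400 → 1/8000 — 1 1/3 stops faster (darker).
ISO: 1000 → 800 → 640 → 500 → 400 → 320 → 250 → 200 → 160 → 125 → 100 — 3 1/3 stops lower (darker).
Net so far: 4 1/3 stops darker. Aperture: f/4.5 → f/4 → f/3.5 → f/3.2 → f/2.8 → f/2.5 → f/2.2 → f/2 → f/1.8 → f/1.6 → f/1.4 → f/1.2 → f/1.1 → f/1.0.

f/1.0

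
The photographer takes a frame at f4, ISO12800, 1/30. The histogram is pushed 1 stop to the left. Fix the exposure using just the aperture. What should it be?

f/2.8

Underexposed by 1 stop → need 1 stop brighter.
Aperture: f/4 → f/2.8.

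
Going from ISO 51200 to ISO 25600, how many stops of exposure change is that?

1 stop

51200 → 25600 — count the steps: 1 stop.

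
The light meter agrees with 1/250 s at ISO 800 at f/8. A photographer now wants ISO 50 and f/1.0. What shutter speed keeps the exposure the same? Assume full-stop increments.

1/1000s

ISO: 800 → 400 → 200 → 100 → 50 — 4 stops lower (darker).
Aperture: f/8 → f/5.6 → f/4 → f/2.8 → f/2 → f/1.4 → f/1.0 — 6 stops wider (brighter).
Net change so far: 2 stops brighter. Offset with the shutter speed: 1/250 → 1/500 → 1/1000.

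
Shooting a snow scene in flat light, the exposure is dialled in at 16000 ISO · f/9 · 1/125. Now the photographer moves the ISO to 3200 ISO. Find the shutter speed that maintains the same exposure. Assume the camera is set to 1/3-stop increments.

ISO: 16000 → 12800 → 10000 → 8000 → 6400 → 5000 → 4000 → 3200 — 2 1/3 stops lower (darker).
Need 2 1/3 stops brighter from the shutter speed: 1/125 → 1/100 → 1/80 → 1/60 → 1/50 → 1/40 → 1/30 → 1/25.

1/25s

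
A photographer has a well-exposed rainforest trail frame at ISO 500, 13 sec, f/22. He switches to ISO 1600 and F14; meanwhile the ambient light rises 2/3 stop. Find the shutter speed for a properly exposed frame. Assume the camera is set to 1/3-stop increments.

1 s

Scene light: 2/3 stop brighter.
ISO: 500 → 640 → 800 → 1000 → 1250 → 1600 — 1 2/3 stops raised (brighter).
Aperture: f/22 → f/20 → f/18 → f/16 → f/14 — 1 1/3 stops larger aperture (brighter).
Net so far: 3 2/3 stops brighter. Shutter speed: 13 → 10 → 8 → 6 → 5 → 4 → 3.2 → 2.5 → 2 → 1.6 → 1.3 → 1.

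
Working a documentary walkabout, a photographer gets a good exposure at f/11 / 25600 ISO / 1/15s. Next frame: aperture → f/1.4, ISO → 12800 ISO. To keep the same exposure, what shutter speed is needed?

Aperture: f/11 → f/8 → f/5.6 → f/4 → f/2.8 → f/2 → f/1.4 — 6 stops wider (brighter).
ISO: 25600 → 12800 — 1 stop dropped (darker).
Net change so far: 5 stops brighter. Offset with the shutter speed: 1/15 → 1/30 → 1/60 → 1/125 → 1/250 → 1/500.

1/500s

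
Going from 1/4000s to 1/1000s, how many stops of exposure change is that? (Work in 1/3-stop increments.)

1/4000 → 1/3200 → 1/2500 → 1/2000 → 1/1600 → 1/1250 → 1/1000 — count the steps: 6 third-stops = 2 stops.

2 stops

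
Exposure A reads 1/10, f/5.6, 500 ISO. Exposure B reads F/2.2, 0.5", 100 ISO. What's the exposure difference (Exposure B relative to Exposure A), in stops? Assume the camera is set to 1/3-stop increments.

Aperture: f/5.6 → f/5 → f/4.5 → f/4 → f/3.5 → f/3.2 → f/2.8 → f/2.5 → f/2.2 — 2 2/3 stops opened up (brighter).
Shutter speed: 1/10 → 1/8 → 1/6 → 1/5 → 1/4 → 0.3 → 0.4 → 0.5 — 2 1/3 stops slower (brighter).
ISO: 500 → 400 → 320 → 250 → 200 → 160 → 125 → 100 — 2 1/3 stops lower (darker).
Net: +2 2/3 +2 1/3 −2 1/3 = +2 2/3 stops.

2 2/3 stops brighter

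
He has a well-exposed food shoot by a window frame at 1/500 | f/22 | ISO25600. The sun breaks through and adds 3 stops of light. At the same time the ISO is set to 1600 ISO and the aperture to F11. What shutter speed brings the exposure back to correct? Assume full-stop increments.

Scene light: 3 stops brighter.
ISO: 25600 → 12800 → 6400 → 3200 → 1600 — 4 stops lower (darker).
Aperture: f/22 → f/16 → f/11 — 2 stops wider (brighter).
Net so far: 1 stop brighter. Shutter speed: 1/500 → 1/1000.

1/1000s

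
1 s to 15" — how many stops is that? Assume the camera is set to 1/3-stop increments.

1 → 1.3 → 1.6 → 2 → 2.5 → 3.2 → 4 → 5 → 6 → 8 → 10 → 13 → 15 — count the steps: 12 third-stops = 4 stops.

4 stops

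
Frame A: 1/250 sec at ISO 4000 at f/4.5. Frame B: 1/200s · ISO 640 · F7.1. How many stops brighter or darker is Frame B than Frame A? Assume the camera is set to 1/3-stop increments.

3 2/3 stops darker

Aperture: f/4.5 → f/5 → f/5.6 → f/6.3 → f/7.1 — 1 1/3 stops smaller aperture (darker).
Shutter speed: 1/250 → 1/200 — 1/3 stop longer (brighter).
ISO: 4000 → 3200 → 2500 → 2000 → 1600 → 1250 → 1000 → 800 → 640 — 2 2/3 stops dropped (darker).
Net: −1 1/3 +1/3 −2 2/3 = −3 2/3 stops.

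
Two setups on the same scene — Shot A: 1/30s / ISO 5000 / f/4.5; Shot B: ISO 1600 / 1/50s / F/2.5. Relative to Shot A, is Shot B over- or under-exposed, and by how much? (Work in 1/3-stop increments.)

2/3 stop darker

Aperture: f/4.5 → f/4 → f/3.5 → f/3.2 → f/2.8 → f/2.5 — 1 2/3 stops larger aperture (brighter).
Shutter speed: 1/30 → 1/40 → 1/50 — 2/3 stop faster (darker).
ISO: 5000 → 4000 → 3200 → 2500 → 2000 → 1600 — 1 2/3 stops dropped (darker).
Net: +1 2/3 −2/3 −1 2/3 = −2/3 stops.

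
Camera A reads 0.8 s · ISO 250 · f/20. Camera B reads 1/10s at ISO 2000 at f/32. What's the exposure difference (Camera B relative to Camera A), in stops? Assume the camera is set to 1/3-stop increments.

Aperture: f/20 → f/22 → f/25 → f/29 → f/32 — 1 1/3 stops stopped down (darker).
Shutter speed: 0.8 → 0.6 → 0.5 → 0.4 → 0.3 → 1/4 → 1/5 → 1/6 → 1/8 → 1/10 — 3 stops faster (darker).
ISO: 250 → 320 → 400 → 500 → 640 → 800 → 1000 → 1250 → 1600 → 2000 — 3 stops higher (brighter).
Net: −1 1/3 −3 +3 = −1 1/3 stops.

1 1/3 stops darker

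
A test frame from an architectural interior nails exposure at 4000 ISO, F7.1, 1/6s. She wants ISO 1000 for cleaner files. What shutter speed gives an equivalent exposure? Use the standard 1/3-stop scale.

0.6 s

ISO: 4000 → 3200 → 2500 → 2000 → 1600 → 1250 → 1000 — 2 stops dropped (darker).
Need 2 stops brighter from the shutter speed: 1/6 → 1/5 → 1/4 → 0.3 → 0.4 → 0.5 → 0.6.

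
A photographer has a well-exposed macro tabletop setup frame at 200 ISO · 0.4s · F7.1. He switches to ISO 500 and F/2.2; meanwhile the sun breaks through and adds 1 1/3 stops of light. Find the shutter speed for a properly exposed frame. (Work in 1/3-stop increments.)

1/160s

Scene light: 1 1/3 stops brighter.
ISO: 200 → 250 → 320 → 400 → 500 — 1 1/3 stops raised (brighter).
Aperture: f/7.1 → f/6.3 → f/5.6 → f/5 → f/4.5 → f/4 → f/3.5 → f/3.2 → f/2.8 → f/2.5 → f/2.2 — 3 1/3 stops wider (brighter).
Net so far: 6 stops brighter. Shutter speed: 0.4 → 0.3 → 1/4 → 1/5 → 1/6 → 1/8 → 1/10 → 1/13 → 1/15 → 1/20 → 1/25 → 1/30 → 1/40 → 1/50 → 1/60 → 1/80 → 1/100 → 1/125 → 1/160.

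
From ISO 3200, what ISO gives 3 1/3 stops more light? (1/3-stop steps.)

ISO 32000

ISO: 3200 → 4000 → 5000 → 6400 → 8000 → 10000 → 12800 → 16000 → 20000 → 25600 → 32000 — 3 1/3 stops raised (brighter).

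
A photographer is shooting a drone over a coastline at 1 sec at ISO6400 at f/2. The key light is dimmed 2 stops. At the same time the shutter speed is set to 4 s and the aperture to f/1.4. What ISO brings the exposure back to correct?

ISO 3200

Scene light: 2 stops darker.
Shutter speed: 1 → 2 → 4 — 2 stops longer (brighter).
Aperture: f/2 → f/1.4 — 1 stop wider (brighter).
Net so far: 1 stop brighter. ISO: 6400 → 3200.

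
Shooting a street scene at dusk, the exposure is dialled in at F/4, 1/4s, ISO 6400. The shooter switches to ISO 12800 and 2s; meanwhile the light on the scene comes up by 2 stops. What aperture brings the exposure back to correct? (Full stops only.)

f/32

Scene light: 2 stops brighter.
ISO: 6400 → 12800 — 1 stop higher (brighter).
Shutter speed: 1/4 → 1/2 → 1 → 2 — 3 stops longer (brighter).
Net so far: 6 stops brighter. Aperture: f/4 → f/5.6 → f/8 → f/11 → f/16 → f/22 → f/32.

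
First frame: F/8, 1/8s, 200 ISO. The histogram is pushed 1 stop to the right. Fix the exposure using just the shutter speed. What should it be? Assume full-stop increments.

Overexposed by 1 stop → need 1 stop darker.
Shutter speed: 1/8 → 1/15.

1/15s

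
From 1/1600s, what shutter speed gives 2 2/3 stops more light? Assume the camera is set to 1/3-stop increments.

Shutter speed: 1/1600 → 1/1250 → 1/1000 → 1/800 → 1/640 → 1/500 → 1/400 → 1/320 → 1/250 — 2 2/3 stops slower (brighter).

1/250s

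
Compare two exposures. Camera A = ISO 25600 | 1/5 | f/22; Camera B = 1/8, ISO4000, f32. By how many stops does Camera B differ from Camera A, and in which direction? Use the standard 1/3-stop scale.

Aperture: f/22 → f/25 → f/29 → f/32 — 1 stop smaller aperture (darker).
Shutter speed: 1/5 → 1/6 → 1/8 — 2/3 stop shorter (darker).
ISO: 25600 → 20000 → 16000 → 12800 → 10000 → 8000 → 6400 → 5000 → 4000 — 2 2/3 stops lower (darker).
Net: −1 −2/3 −2 2/3 = −4 1/3 stops.

4 1/3 stops darker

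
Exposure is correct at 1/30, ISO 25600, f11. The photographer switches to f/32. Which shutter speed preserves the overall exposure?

1/4s

Aperture: f/11 → f/16 → f/22 → f/32 — 3 stops smaller aperture (darker).
Need 3 stops brighter from the shutter speed: 1/30 → 1/15 → 1/8 → 1/4.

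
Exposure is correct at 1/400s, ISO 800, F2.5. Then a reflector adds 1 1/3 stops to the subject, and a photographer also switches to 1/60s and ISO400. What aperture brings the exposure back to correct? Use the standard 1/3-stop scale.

f/7.1

Scene light: 1 1/3 stops brighter.
Shutter speed: 1/400 → 1/320 → 1/250 → 1/200 → 1/160 → 1/125 → 1/100 → 1/80 → 1/60 — 2 2/3 stops slower (brighter).
ISO: 800 → 640 → 500 → 400 — 1 stop lower (darker).
Net so far: 3 stops brighter. Aperture: f/2.5 → f/2.8 → f/3.2 → f/3.5 → f/4 → f/4.5 → f/5 → f/5.6 → f/6.3 → f/7.1.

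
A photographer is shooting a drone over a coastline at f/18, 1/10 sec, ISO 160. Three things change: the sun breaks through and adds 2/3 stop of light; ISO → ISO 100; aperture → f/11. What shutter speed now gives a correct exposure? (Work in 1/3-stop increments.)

Scene light: 2/3 stop brighter.
ISO: 160 → 125 → 100 — 2/3 stop dropped (darker).
Aperture: f/18 → f/16 → f/14 → f/13 → f/11 — 1 1/3 stops opened up (brighter).
Net so far: 1 1/3 stops brighter. Shutter speed: 1/10 → 1/13 → 1/15 → 1/20 → 1/25.

1/25s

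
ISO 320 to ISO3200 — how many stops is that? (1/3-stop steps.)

3 1/3 stops

320 → 400 → 500 → 640 → 800 → 1000 → 1250 → 1600 → 2000 → 2500 → 3200 — count the steps: 10 third-stops = 3 1/3 stops.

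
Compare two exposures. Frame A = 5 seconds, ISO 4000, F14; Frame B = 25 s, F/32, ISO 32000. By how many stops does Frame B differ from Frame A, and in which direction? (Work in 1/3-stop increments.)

3 stops brighter

Aperture: f/14 → f/16 → f/18 → f/20 → f/22 → f/25 → f/29 → f/32 — 2 1/3 stops stopped down (darker).
Shutter speed: 5 → 6 → 8 → 10 → 13 → 15 → 20 → 25 — 2 1/3 stops slower (brighter).
ISO: 4000 → 5000 → 6400 → 8000 → 10000 → 12800 → 16000 → 20000 → 25600 → 32000 — 3 stops higher (brighter).
Net: −2 1/3 +2 1/3 +3 = +3 stops.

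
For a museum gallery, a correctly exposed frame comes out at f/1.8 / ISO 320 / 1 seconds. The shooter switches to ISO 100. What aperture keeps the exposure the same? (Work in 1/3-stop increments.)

f/1.0

ISO: 320 → 250 → 200 → 160 → 125 → 100 — 1 2/3 stops lower (darker).
Need 1 2/3 stops brighter from the aperture: f/1.8 → f/1.6 → f/1.4 → f/1.2 → f/1.1 → f/1.0.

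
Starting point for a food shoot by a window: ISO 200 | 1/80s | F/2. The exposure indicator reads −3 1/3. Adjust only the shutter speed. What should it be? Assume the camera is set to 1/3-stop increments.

Underexposed by 3 1/3 stops → need 3 1/3 stops brighter.
Shutter speed: 1/80 → 1/60 → 1/50 → 1/40 → 1/30 → 1/25 → 1/20 → 1/15 → 1/13 → 1/10 → 1/8.

1/8s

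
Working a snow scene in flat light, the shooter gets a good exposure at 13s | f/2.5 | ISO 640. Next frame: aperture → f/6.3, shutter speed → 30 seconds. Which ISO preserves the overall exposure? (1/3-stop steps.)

Aperture: f/2.5 → f/2.8 → f/3.2 → f/3.5 → f/4 → f/4.5 → f/5 → f/5.6 → f/6.3 — 2 2/3 stops smaller aperture (darker).
Shutter speed: 13 → 15 → 20 → 25 → 30 — 1 1/3 stops longer (brighter).
Net change so far: 1 1/3 stops darker. Offset with the ISO: 640 → 800 → 1000 → 1250 → 1600.

ISO 1600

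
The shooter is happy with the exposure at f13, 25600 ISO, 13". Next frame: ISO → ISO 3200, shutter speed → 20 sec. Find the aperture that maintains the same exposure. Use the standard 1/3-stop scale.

ISO: 25600 → 20000 → 16000 → 12800 → 10000 → 8000 → 6400 → 5000 → 4000 → 3200 — 3 stops dropped (darker).
Shutter speed: 13 → 15 → 20 — 2/3 stop longer (brighter).
Net change so far: 2 1/3 stops darker. Offset with the aperture: f/13 → f/11 → f/10 → f/9 → f/8 → f/7.1 → f/6.3 → f/5.6.

f/5.6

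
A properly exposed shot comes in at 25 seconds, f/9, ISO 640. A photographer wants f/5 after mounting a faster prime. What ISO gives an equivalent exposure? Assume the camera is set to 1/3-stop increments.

ISO 200

Aperture: f/9 → f/8 → f/7.1 → f/6.3 → f/5.6 → f/5 — 1 2/3 stops larger aperture (brighter).
Need 1 2/3 stops darker from the ISO: 640 → 500 → 400 → 320 → 250 → 200.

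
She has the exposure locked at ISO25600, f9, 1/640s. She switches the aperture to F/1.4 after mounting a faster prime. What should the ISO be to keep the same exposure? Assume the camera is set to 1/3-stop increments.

Aperture: f/9 → f/8 → f/7.1 → f/6.3 → f/5.6 → f/5 → f/4.5 → f/4 → f/3.5 → f/3.2 → f/2.8 → f/2.5 → f/2.2 → f/2 → f/1.8 → f/1.6 → f/1.4 — 5 1/3 stops opened up (brighter).
Need 5 1/3 stops darker from the ISO: 25600 → 20000 → 16000 → 12800 → 10000 → 8000 → 6400 → 5000 → 4000 → 3200 → 2500 → 2000 → 1600 → 1250 → 1000 → 800 → 640.

ISO 640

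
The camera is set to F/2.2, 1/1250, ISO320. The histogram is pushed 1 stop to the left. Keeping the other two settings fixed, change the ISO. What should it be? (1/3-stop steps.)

Underexposed by 1 stop → need 1 stop brighter.
ISO: 320 → 400 → 500 → 640.

ISO 640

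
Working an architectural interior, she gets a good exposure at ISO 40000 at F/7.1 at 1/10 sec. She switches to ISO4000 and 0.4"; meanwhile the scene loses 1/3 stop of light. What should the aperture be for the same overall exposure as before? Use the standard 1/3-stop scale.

f/4

Scene light: 1/3 stop darker.
ISO: 40000 → 32000 → 25600 → 20000 → 16000 → 12800 → 10000 → 8000 → 6400 → 5000 → 4000 — 3 1/3 stops lower (darker).
Shutter speed: 1/10 → 1/8 → 1/6 → 1/5 → 1/4 → 0.3 → 0.4 — 2 stops longer (brighter).
Net so far: 1 2/3 stops darker. Aperture: f/7.1 → f/6.3 → f/5.6 → f/5 → f/4.5 → f/4.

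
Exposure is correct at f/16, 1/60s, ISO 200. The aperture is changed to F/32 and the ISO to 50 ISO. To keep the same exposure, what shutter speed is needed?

Aperture: f/16 → f/22 → f/32 — 2 stops smaller aperture (darker).
ISO: 200 → 100 → 50 — 2 stops dropped (darker).
Net change so far: 4 stops darker. Offset with the shutter speed: 1/60 → 1/30 → 1/15 → 1/8 → 1/4.

1/4s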